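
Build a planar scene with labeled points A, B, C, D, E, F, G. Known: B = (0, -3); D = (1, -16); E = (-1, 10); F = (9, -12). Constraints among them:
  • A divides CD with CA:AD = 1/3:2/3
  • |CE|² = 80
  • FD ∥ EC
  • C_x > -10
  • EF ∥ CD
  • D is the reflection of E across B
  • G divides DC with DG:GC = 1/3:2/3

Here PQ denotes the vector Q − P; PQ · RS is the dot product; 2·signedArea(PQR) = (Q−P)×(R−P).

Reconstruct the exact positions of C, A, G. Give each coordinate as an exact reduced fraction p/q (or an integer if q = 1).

1. C_x = -9  [EF ∥ CD ∩ FD ∥ EC]
2. C_y = 6  [EF ∥ CD ∩ FD ∥ EC]
   → C = (-9, 6)
3. A_x = -17/3  [A divides CD with CA:AD = 1/3:2/3]
4. A_y = -4/3  [A divides CD with CA:AD = 1/3:2/3]
   → A = (-17/3, -4/3)
5. G_x = -7/3  [G divides DC with DG:GC = 1/3:2/3]
6. G_y = -26/3  [G divides DC with DG:GC = 1/3:2/3]
   → G = (-7/3, -26/3)

A = (-17/3, -4/3)
C = (-9, 6)
G = (-7/3, -26/3)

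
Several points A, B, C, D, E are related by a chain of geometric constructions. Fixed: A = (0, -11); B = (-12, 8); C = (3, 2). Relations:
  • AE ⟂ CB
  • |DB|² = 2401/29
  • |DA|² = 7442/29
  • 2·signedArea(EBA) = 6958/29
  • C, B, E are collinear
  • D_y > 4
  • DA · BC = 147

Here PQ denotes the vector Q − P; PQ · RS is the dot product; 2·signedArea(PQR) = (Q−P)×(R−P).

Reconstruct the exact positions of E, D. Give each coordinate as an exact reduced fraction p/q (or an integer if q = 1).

1. E_x = 142/29  [C, B, E are collinear ∩ AE ⟂ CB]
2. E_y = 36/29  [C, B, E are collinear ∩ AE ⟂ CB]
   → E = (142/29, 36/29)
3. D_x = -103/29  [line -15·x + 6·y + -81 = 0 ∩ |DB|² = 2401/29]
4. D_y = 134/29  [line -15·x + 6·y + -81 = 0 ∩ |DB|² = 2401/29]
   → D = (-103/29, 134/29)

D = (-103/29, 134/29)
E = (142/29, 36/29)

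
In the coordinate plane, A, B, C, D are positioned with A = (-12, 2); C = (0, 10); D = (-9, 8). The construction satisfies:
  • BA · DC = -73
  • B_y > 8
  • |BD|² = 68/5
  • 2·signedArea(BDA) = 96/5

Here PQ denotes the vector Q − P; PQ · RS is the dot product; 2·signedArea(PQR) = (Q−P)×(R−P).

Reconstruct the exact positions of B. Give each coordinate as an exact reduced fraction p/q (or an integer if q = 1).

B = (-27/5, 44/5)

1. B_x = -27/5  [2·signedArea(BDA) = 96/5 ∩ BA · DC = -73]
2. B_y = 44/5  [2·signedArea(BDA) = 96/5 ∩ BA · DC = -73]
   → B = (-27/5, 44/5)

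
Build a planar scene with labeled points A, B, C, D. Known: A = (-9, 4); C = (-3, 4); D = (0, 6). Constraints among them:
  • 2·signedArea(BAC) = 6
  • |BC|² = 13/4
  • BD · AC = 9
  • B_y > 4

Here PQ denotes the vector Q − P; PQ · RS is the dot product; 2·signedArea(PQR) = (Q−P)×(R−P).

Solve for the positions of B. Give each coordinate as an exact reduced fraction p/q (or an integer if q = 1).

1. B_x = -3/2  [BD · AC = 9 ∩ 2·signedArea(BAC) = 6]
2. B_y = 5  [BD · AC = 9 ∩ 2·signedArea(BAC) = 6]
   → B = (-3/2, 5)

B = (-3/2, 5)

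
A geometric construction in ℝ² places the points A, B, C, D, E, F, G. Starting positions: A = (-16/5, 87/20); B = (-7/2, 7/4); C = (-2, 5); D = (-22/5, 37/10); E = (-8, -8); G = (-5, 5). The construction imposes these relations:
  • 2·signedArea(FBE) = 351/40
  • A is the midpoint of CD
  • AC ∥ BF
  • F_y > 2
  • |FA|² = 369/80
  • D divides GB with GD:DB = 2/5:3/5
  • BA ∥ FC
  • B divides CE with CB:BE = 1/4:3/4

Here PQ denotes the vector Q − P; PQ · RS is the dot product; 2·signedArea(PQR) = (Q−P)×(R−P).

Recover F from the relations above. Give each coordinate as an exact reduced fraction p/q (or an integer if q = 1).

F = (-23/10, 12/5)

1. F_x = -23/10  [BA ∥ FC ∩ AC ∥ BF]
2. F_y = 12/5  [BA ∥ FC ∩ AC ∥ BF]
   → F = (-23/10, 12/5)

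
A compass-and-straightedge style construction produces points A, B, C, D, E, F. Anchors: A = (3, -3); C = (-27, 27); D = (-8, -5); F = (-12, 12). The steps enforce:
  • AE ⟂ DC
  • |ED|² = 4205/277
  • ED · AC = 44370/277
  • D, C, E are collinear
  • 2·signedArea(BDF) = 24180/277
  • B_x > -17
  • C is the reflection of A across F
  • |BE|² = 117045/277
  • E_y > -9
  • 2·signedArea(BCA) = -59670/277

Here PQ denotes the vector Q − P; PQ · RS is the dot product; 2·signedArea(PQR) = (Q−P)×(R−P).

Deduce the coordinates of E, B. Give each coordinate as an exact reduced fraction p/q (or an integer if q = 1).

1. E_x = -1665/277  [D, C, E are collinear ∩ AE ⟂ DC]
2. E_y = -2313/277  [D, C, E are collinear ∩ AE ⟂ DC]
   → E = (-1665/277, -2313/277)
3. B_x = -4572/277  [2·signedArea(BDF) = 24180/277 ∩ 2·signedArea(BCA) = -59670/277]
4. B_y = 2583/277  [2·signedArea(BDF) = 24180/277 ∩ 2·signedArea(BCA) = -59670/277]
   → B = (-4572/277, 2583/277)

B = (-4572/277, 2583/277)
E = (-1665/277, -2313/277)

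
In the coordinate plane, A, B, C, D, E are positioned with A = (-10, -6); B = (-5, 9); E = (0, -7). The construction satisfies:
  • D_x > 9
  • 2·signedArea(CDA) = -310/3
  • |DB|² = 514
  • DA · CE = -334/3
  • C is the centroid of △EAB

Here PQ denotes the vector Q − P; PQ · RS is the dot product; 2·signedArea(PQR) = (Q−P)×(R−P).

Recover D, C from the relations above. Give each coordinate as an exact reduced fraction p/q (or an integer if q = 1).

1. C_x = -5  [C is the centroid of △EAB]
2. C_y = -4/3  [C is the centroid of △EAB]
   → C = (-5, -4/3)
3. D_x = 10  [DA · CE = -334/3 ∩ 2·signedArea(CDA) = -310/3]
4. D_y = -8  [DA · CE = -334/3 ∩ 2·signedArea(CDA) = -310/3]
   → D = (10, -8)

C = (-5, -4/3)
D = (10, -8)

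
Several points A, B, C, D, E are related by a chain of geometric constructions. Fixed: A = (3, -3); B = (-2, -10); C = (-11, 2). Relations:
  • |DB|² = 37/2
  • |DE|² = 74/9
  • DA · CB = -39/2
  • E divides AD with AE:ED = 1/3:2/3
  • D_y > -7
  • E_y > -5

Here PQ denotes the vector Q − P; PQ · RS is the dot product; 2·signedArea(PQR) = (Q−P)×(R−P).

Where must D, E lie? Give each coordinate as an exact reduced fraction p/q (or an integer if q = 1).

1. D_x = 1/2  [line -9·x + 12·y + 165/2 = 0 ∩ |DB|² = 37/2]
2. D_y = -13/2  [line -9·x + 12·y + 165/2 = 0 ∩ |DB|² = 37/2]
   → D = (1/2, -13/2)
3. E_x = 13/6  [E divides AD with AE:ED = 1/3:2/3]
4. E_y = -25/6  [E divides AD with AE:ED = 1/3:2/3]
   → E = (13/6, -25/6)

D = (1/2, -13/2)
E = (13/6, -25/6)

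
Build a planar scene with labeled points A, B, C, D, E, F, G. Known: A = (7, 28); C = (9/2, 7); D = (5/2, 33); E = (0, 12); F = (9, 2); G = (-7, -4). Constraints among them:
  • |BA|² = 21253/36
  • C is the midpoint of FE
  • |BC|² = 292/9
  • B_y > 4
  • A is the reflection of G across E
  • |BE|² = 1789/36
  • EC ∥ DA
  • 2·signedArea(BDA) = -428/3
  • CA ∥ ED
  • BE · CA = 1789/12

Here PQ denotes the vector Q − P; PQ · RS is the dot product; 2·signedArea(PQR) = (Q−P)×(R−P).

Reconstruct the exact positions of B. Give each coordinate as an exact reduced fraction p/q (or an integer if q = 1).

B = (-5/6, 5)

1. B_x = -5/6  [2·signedArea(BDA) = -428/3 ∩ BE · CA = 1789/12]
2. B_y = 5  [2·signedArea(BDA) = -428/3 ∩ BE · CA = 1789/12]
   → B = (-5/6, 5)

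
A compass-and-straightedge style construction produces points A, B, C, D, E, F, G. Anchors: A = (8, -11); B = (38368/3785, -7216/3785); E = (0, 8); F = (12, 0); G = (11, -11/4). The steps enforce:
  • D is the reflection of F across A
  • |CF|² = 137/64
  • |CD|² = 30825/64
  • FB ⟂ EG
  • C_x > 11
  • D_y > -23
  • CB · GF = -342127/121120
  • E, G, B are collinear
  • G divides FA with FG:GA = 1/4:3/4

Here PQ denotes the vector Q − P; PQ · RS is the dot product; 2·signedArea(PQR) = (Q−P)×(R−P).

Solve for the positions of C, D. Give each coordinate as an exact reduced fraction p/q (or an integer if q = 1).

C = (23/2, -11/8)
D = (4, -22)

1. C_x = 23/2  [line -1·x + -11/4·y + 247/32 = 0 ∩ |CF|² = 137/64]
2. C_y = -11/8  [line -1·x + -11/4·y + 247/32 = 0 ∩ |CF|² = 137/64]
   → C = (23/2, -11/8)
3. D_x = 4  [D is the reflection of F across A]
4. D_y = -22  [D is the reflection of F across A]
   → D = (4, -22)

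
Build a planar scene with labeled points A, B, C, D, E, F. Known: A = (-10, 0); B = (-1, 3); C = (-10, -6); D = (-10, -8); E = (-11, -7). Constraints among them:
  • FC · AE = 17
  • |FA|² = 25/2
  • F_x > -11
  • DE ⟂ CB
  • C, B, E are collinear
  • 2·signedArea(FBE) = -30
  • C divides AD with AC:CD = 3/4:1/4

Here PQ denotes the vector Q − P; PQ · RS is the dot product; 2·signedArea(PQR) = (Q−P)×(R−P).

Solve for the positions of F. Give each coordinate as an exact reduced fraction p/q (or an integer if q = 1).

1. F_x = -21/2  [FC · AE = 17 ∩ 2·signedArea(FBE) = -30]
2. F_y = -7/2  [FC · AE = 17 ∩ 2·signedArea(FBE) = -30]
   → F = (-21/2, -7/2)

F = (-21/2, -7/2)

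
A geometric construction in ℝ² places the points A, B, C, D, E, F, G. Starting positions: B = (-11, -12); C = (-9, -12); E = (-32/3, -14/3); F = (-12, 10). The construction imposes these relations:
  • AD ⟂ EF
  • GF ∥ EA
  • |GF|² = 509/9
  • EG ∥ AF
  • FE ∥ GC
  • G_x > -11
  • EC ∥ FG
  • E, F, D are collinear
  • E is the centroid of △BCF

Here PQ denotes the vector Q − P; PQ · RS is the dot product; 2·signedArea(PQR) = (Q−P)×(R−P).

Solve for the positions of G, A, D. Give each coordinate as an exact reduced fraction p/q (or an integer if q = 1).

A = (-37/3, 8/3)
D = (-4151/366, 1009/366)
G = (-31/3, 8/3)

1. G_x = -31/3  [FE ∥ GC ∩ EC ∥ FG]
2. G_y = 8/3  [FE ∥ GC ∩ EC ∥ FG]
   → G = (-31/3, 8/3)
3. A_x = -37/3  [EG ∥ AF ∩ GF ∥ EA]
4. A_y = 8/3  [EG ∥ AF ∩ GF ∥ EA]
   → A = (-37/3, 8/3)
5. D_x = -4151/366  [E, F, D are collinear ∩ AD ⟂ EF]
6. D_y = 1009/366  [E, F, D are collinear ∩ AD ⟂ EF]
   → D = (-4151/366, 1009/366)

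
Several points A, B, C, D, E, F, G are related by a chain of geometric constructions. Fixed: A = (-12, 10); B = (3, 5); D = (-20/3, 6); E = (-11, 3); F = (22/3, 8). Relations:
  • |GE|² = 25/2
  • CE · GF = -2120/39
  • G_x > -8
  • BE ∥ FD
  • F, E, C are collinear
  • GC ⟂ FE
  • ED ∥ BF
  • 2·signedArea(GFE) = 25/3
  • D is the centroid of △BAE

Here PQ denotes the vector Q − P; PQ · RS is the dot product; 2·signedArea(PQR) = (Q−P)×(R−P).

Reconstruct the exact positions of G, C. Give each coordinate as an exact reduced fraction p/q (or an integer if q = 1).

C = (-99/13, 51/13)
G = (-15/2, 7/2)

1. G_x = -15/2  [line 5·x + -55/3·y + 305/3 = 0 ∩ |GE|² = 25/2]
2. G_y = 7/2  [line 5·x + -55/3·y + 305/3 = 0 ∩ |GE|² = 25/2]
   → G = (-15/2, 7/2)
3. C_x = -99/13  [F, E, C are collinear ∩ GC ⟂ FE]
4. C_y = 51/13  [F, E, C are collinear ∩ GC ⟂ FE]
   → C = (-99/13, 51/13)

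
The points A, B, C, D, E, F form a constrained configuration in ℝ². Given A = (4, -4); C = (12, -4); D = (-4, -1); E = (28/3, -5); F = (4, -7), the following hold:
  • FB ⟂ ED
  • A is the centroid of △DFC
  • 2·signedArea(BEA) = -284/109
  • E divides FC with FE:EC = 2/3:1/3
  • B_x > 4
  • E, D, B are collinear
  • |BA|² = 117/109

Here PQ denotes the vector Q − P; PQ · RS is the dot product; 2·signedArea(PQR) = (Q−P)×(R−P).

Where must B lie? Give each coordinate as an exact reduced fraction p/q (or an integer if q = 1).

1. B_x = 544/109  [E, D, B are collinear ∩ FB ⟂ ED]
2. B_y = -403/109  [E, D, B are collinear ∩ FB ⟂ ED]
   → B = (544/109, -403/109)

B = (544/109, -403/109)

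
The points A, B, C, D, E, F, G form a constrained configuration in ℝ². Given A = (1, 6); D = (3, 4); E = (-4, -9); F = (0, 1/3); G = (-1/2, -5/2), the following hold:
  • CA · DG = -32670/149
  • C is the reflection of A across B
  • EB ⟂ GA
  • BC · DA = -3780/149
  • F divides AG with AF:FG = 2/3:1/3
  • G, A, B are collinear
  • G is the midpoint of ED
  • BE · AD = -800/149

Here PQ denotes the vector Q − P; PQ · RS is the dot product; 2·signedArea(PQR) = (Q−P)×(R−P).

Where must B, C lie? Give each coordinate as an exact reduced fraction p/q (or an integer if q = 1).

1. B_x = -256/149  [G, A, B are collinear ∩ EB ⟂ GA]
2. B_y = -1401/149  [G, A, B are collinear ∩ EB ⟂ GA]
   → B = (-256/149, -1401/149)
3. C_x = -661/149  [C is the reflection of A across B]
4. C_y = -3696/149  [C is the reflection of A across B]
   → C = (-661/149, -3696/149)

B = (-256/149, -1401/149)
C = (-661/149, -3696/149)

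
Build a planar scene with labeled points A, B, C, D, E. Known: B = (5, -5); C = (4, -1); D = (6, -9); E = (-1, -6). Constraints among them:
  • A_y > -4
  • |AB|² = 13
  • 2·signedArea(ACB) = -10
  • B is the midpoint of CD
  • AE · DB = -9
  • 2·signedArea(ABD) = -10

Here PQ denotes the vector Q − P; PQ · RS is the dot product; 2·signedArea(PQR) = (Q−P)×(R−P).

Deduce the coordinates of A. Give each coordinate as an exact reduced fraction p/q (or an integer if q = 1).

A = (2, -3)

1. A_x = 2  [AE · DB = -9 ∩ 2·signedArea(ACB) = -10]
2. A_y = -3  [AE · DB = -9 ∩ 2·signedArea(ACB) = -10]
   → A = (2, -3)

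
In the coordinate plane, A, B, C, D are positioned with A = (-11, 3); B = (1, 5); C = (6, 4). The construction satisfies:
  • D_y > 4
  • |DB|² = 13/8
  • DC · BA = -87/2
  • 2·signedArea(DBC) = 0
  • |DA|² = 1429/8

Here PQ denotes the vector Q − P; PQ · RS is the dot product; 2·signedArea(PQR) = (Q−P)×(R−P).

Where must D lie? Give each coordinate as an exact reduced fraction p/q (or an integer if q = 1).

D = (9/4, 19/4)

1. D_x = 9/4  [2·signedArea(DBC) = 0 ∩ DC · BA = -87/2]
2. D_y = 19/4  [2·signedArea(DBC) = 0 ∩ DC · BA = -87/2]
   → D = (9/4, 19/4)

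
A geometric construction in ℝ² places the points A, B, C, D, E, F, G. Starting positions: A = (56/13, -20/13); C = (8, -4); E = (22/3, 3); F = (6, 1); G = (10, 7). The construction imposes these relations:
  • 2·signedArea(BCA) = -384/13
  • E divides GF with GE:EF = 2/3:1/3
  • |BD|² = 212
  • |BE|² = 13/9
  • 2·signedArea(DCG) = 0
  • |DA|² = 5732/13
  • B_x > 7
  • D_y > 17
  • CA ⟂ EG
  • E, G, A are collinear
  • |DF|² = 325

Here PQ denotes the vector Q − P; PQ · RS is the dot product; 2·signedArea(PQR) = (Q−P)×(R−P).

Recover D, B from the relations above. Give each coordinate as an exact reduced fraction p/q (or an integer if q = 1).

B = (8, 4)
D = (12, 18)

1. D_x = 12  [line -11·x + 2·y + 96 = 0 ∩ |DF|² = 325]
2. D_y = 18  [line -11·x + 2·y + 96 = 0 ∩ |DF|² = 325]
   → D = (12, 18)
3. B_x = 8  [line -32/13·x + -48/13·y + 448/13 = 0 ∩ |BE|² = 13/9]
4. B_y = 4  [line -32/13·x + -48/13·y + 448/13 = 0 ∩ |BE|² = 13/9]
   → B = (8, 4)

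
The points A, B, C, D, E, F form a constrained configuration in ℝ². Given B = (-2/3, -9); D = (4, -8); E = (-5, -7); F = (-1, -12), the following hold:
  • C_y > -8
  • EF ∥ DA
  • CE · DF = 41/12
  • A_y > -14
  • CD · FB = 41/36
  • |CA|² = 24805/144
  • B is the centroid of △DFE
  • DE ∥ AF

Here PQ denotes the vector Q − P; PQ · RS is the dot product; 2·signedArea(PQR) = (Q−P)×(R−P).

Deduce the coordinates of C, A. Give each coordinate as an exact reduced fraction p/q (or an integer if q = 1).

A = (8, -13)
C = (-47/12, -15/2)

1. C_x = -47/12  [CE · DF = 41/12 ∩ CD · FB = 41/36]
2. C_y = -15/2  [CE · DF = 41/12 ∩ CD · FB = 41/36]
   → C = (-47/12, -15/2)
3. A_x = 8  [DE ∥ AF ∩ EF ∥ DA]
4. A_y = -13  [DE ∥ AF ∩ EF ∥ DA]
   → A = (8, -13)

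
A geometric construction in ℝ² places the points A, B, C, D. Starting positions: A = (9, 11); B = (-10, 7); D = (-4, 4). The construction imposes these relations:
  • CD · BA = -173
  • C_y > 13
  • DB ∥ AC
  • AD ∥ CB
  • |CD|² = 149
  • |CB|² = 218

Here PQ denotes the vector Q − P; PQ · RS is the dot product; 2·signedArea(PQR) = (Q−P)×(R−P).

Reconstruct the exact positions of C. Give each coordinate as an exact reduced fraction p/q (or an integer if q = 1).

1. C_x = 3  [AD ∥ CB ∩ DB ∥ AC]
2. C_y = 14  [AD ∥ CB ∩ DB ∥ AC]
   → C = (3, 14)

C = (3, 14)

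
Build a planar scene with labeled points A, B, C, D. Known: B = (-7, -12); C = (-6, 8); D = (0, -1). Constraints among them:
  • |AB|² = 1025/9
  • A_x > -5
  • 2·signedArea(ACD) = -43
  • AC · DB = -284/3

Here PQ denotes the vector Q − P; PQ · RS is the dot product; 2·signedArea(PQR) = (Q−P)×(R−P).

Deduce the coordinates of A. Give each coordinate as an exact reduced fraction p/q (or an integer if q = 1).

1. A_x = -13/3  [AC · DB = -284/3 ∩ 2·signedArea(ACD) = -43]
2. A_y = -5/3  [AC · DB = -284/3 ∩ 2·signedArea(ACD) = -43]
   → A = (-13/3, -5/3)

A = (-13/3, -5/3)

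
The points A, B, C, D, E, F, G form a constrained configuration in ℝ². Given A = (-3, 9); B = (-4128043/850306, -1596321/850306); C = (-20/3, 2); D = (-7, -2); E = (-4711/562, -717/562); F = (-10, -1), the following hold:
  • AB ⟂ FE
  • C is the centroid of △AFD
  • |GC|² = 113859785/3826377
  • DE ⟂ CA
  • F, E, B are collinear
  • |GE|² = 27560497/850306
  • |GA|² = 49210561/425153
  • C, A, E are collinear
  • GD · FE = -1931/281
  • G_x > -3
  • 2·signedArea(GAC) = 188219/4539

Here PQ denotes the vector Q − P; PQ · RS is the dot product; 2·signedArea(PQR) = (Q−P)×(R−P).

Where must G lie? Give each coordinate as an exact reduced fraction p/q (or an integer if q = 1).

1. G_x = -1151972/425153  [2·signedArea(GAC) = 188219/4539 ∩ GD · FE = -1931/281]
2. G_y = -746015/425153  [2·signedArea(GAC) = 188219/4539 ∩ GD · FE = -1931/281]
   → G = (-1151972/425153, -746015/425153)

G = (-1151972/425153, -746015/425153)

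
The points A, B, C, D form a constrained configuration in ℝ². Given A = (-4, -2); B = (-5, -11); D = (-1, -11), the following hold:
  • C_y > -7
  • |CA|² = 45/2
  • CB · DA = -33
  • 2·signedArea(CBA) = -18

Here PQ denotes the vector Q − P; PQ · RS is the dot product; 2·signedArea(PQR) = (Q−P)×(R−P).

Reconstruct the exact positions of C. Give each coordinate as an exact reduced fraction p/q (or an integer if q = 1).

C = (-5/2, -13/2)

1. C_x = -5/2  [2·signedArea(CBA) = -18 ∩ CB · DA = -33]
2. C_y = -13/2  [2·signedArea(CBA) = -18 ∩ CB · DA = -33]
   → C = (-5/2, -13/2)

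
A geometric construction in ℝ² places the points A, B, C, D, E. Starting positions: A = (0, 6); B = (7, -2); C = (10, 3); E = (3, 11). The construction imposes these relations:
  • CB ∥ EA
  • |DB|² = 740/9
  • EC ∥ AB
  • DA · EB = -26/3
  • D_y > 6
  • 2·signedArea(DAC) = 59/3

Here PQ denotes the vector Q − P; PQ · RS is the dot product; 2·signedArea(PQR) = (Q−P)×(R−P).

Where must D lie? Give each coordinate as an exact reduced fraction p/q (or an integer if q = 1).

1. D_x = 13/3  [DA · EB = -26/3 ∩ 2·signedArea(DAC) = 59/3]
2. D_y = 20/3  [DA · EB = -26/3 ∩ 2·signedArea(DAC) = 59/3]
   → D = (13/3, 20/3)

D = (13/3, 20/3)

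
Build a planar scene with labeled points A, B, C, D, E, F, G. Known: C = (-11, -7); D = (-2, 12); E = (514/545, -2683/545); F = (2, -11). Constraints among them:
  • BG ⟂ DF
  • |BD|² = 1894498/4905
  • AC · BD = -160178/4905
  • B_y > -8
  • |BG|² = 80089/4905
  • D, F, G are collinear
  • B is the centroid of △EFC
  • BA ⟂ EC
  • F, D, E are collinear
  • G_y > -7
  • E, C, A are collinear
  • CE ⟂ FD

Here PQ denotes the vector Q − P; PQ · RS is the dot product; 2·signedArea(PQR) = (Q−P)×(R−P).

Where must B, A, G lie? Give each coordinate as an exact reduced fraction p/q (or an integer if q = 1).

1. B_x = -4391/1635  [B is the centroid of △EFC]
2. B_y = -12493/1635  [B is the centroid of △EFC]
   → B = (-4391/1635, -12493/1635)
3. A_x = -4967/1635  [E, C, A are collinear ∩ BA ⟂ EC]
4. A_y = -9181/1635  [E, C, A are collinear ∩ BA ⟂ EC]
   → A = (-4967/1635, -9181/1635)
5. G_x = 706/545  [D, F, G are collinear ∩ BG ⟂ DF]
6. G_y = -3787/545  [D, F, G are collinear ∩ BG ⟂ DF]
   → G = (706/545, -3787/545)

A = (-4967/1635, -9181/1635)
B = (-4391/1635, -12493/1635)
G = (706/545, -3787/545)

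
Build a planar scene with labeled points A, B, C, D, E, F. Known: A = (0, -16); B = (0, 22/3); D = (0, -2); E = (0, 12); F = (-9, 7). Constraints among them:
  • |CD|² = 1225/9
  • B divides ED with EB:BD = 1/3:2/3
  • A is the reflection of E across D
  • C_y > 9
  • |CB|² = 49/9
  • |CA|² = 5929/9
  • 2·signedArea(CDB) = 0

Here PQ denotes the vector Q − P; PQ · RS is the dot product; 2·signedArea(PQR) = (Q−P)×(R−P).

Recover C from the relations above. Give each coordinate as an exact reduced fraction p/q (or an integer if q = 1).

1. C_x = 0  [2·signedArea(CDB) = 0]
2. C_y = 29/3  [|CD|² = 1225/9]
   → C = (0, 29/3)

C = (0, 29/3)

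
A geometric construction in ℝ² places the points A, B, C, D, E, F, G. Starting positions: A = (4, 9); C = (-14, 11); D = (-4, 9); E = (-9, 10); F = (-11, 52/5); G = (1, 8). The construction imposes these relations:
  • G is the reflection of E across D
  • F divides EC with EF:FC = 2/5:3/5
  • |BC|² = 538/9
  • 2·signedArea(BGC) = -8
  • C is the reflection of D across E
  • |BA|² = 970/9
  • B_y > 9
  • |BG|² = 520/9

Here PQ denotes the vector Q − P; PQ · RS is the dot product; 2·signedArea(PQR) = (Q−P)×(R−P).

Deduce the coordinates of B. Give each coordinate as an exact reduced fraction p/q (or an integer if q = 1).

B = (-19/3, 10)

1. B_x = -19/3  [line -3·x + -15·y + 131 = 0 ∩ |BG|² = 520/9]
2. B_y = 10  [line -3·x + -15·y + 131 = 0 ∩ |BG|² = 520/9]
   → B = (-19/3, 10)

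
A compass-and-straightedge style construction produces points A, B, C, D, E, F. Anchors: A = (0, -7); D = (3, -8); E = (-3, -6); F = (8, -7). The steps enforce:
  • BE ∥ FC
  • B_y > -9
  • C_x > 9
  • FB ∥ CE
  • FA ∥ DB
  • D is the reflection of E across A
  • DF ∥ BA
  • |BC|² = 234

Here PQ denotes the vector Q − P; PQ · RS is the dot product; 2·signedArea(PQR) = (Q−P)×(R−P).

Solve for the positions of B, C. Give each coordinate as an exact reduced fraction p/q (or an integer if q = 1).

B = (-5, -8)
C = (10, -5)

1. B_x = -5  [DF ∥ BA ∩ FA ∥ DB]
2. B_y = -8  [DF ∥ BA ∩ FA ∥ DB]
   → B = (-5, -8)
3. C_x = 10  [FB ∥ CE ∩ BE ∥ FC]
4. C_y = -5  [FB ∥ CE ∩ BE ∥ FC]
   → C = (10, -5)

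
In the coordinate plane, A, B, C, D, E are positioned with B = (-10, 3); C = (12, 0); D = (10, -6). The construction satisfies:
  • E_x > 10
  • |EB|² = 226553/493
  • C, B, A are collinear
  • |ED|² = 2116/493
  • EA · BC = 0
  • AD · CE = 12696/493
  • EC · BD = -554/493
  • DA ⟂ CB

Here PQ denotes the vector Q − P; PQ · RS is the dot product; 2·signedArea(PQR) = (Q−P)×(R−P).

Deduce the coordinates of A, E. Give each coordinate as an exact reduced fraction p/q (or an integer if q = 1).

A = (5344/493, 78/493)
E = (5068/493, -1946/493)

1. A_x = 5344/493  [C, B, A are collinear ∩ DA ⟂ CB]
2. A_y = 78/493  [C, B, A are collinear ∩ DA ⟂ CB]
   → A = (5344/493, 78/493)
3. E_x = 5068/493  [EA · BC = 0 ∩ AD · CE = 12696/493]
4. E_y = -1946/493  [EA · BC = 0 ∩ AD · CE = 12696/493]
   → E = (5068/493, -1946/493)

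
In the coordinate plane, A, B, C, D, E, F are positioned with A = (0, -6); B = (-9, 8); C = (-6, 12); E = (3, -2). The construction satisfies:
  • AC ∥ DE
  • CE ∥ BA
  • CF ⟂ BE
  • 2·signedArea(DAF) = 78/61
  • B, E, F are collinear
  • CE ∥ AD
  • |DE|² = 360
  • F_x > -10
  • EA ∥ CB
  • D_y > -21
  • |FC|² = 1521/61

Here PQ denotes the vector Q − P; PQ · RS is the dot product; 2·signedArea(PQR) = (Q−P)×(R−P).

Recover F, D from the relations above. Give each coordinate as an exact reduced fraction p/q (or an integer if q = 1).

1. F_x = -561/61  [B, E, F are collinear ∩ CF ⟂ BE]
2. F_y = 498/61  [B, E, F are collinear ∩ CF ⟂ BE]
   → F = (-561/61, 498/61)
3. D_x = 9  [AC ∥ DE ∩ CE ∥ AD]
4. D_y = -20  [AC ∥ DE ∩ CE ∥ AD]
   → D = (9, -20)

D = (9, -20)
F = (-561/61, 498/61)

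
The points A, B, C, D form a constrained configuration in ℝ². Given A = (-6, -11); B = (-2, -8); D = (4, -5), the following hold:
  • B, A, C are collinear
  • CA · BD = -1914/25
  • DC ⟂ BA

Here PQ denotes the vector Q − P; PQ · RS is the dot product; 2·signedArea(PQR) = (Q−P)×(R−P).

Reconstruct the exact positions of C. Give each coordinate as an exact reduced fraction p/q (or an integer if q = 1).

1. C_x = 82/25  [B, A, C are collinear ∩ DC ⟂ BA]
2. C_y = -101/25  [B, A, C are collinear ∩ DC ⟂ BA]
   → C = (82/25, -101/25)

C = (82/25, -101/25)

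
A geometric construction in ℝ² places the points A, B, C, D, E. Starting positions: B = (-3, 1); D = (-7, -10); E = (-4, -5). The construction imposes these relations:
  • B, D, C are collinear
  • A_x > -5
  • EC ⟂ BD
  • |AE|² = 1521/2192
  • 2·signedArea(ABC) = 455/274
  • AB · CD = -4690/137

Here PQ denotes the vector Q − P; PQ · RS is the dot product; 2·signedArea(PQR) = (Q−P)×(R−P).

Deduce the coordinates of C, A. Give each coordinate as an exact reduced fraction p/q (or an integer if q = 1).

A = (-2621/548, -646/137)
C = (-691/137, -633/137)

1. C_x = -691/137  [B, D, C are collinear ∩ EC ⟂ BD]
2. C_y = -633/137  [B, D, C are collinear ∩ EC ⟂ BD]
   → C = (-691/137, -633/137)
3. A_x = -2621/548  [AB · CD = -4690/137 ∩ 2·signedArea(ABC) = 455/274]
4. A_y = -646/137  [AB · CD = -4690/137 ∩ 2·signedArea(ABC) = 455/274]
   → A = (-2621/548, -646/137)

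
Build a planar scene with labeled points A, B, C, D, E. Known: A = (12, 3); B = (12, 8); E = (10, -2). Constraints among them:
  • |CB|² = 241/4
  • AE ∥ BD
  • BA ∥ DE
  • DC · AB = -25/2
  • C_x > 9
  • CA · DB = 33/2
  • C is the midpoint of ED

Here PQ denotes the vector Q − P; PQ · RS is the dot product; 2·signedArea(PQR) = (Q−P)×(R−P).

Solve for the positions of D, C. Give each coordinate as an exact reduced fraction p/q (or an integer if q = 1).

C = (10, 1/2)
D = (10, 3)

1. D_x = 10  [BA ∥ DE ∩ AE ∥ BD]
2. D_y = 3  [BA ∥ DE ∩ AE ∥ BD]
   → D = (10, 3)
3. C_x = 10  [C is the midpoint of ED]
4. C_y = 1/2  [C is the midpoint of ED]
   → C = (10, 1/2)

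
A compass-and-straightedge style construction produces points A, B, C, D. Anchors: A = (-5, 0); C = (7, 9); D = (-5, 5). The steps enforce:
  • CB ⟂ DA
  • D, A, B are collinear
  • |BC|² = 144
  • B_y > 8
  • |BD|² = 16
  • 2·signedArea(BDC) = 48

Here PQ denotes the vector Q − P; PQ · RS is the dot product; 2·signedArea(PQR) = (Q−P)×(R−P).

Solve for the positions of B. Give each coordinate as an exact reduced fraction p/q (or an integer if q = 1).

B = (-5, 9)

1. B_x = -5  [D, A, B are collinear ∩ CB ⟂ DA]
2. B_y = 9  [D, A, B are collinear ∩ CB ⟂ DA]
   → B = (-5, 9)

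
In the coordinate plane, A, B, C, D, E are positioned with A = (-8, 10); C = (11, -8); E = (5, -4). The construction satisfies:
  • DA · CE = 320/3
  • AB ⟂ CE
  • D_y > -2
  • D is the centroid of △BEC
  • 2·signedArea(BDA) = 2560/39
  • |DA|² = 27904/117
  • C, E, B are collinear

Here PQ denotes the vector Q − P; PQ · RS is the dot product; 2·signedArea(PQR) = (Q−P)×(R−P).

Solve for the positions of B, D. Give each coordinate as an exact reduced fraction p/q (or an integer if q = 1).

1. B_x = -136/13  [C, E, B are collinear ∩ AB ⟂ CE]
2. B_y = 82/13  [C, E, B are collinear ∩ AB ⟂ CE]
   → B = (-136/13, 82/13)
3. D_x = 24/13  [D is the centroid of △BEC]
4. D_y = -74/39  [D is the centroid of △BEC]
   → D = (24/13, -74/39)

B = (-136/13, 82/13)
D = (24/13, -74/39)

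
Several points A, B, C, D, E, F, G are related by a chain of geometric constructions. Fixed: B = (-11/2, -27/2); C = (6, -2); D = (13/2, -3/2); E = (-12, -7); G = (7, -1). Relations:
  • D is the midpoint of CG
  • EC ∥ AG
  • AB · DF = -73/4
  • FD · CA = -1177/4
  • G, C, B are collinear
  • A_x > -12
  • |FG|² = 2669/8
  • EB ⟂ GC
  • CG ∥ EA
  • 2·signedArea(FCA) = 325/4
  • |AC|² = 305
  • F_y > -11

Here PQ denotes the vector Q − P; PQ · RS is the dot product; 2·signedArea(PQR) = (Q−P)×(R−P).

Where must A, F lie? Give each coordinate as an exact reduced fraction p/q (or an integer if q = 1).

1. A_x = -11  [EC ∥ AG ∩ CG ∥ EA]
2. A_y = -6  [EC ∥ AG ∩ CG ∥ EA]
   → A = (-11, -6)
3. F_x = -35/4  [2·signedArea(FCA) = 325/4 ∩ AB · DF = -73/4]
4. F_y = -41/4  [2·signedArea(FCA) = 325/4 ∩ AB · DF = -73/4]
   → F = (-35/4, -41/4)

A = (-11, -6)
F = (-35/4, -41/4)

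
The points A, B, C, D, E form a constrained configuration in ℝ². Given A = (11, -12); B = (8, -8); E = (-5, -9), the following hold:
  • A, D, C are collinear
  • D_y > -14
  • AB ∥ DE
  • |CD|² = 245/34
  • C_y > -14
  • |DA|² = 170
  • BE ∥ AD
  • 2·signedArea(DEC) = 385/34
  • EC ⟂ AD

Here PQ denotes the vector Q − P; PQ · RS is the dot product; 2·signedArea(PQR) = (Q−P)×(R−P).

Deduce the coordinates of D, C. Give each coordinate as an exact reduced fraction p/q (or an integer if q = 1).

1. D_x = -2  [AB ∥ DE ∩ BE ∥ AD]
2. D_y = -13  [AB ∥ DE ∩ BE ∥ AD]
   → D = (-2, -13)
3. C_x = -159/34  [A, D, C are collinear ∩ EC ⟂ AD]
4. C_y = -449/34  [A, D, C are collinear ∩ EC ⟂ AD]
   → C = (-159/34, -449/34)

C = (-159/34, -449/34)
D = (-2, -13)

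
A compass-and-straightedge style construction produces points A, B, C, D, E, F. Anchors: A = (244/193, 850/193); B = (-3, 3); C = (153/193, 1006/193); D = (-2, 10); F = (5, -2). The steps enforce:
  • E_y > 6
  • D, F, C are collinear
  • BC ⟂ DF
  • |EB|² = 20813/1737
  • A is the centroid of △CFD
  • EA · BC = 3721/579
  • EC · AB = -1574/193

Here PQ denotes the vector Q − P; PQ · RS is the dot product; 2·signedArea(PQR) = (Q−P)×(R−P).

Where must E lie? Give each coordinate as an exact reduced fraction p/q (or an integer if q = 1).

E = (-812/579, 3515/579)

1. E_x = -812/579  [EC · AB = -1574/193 ∩ EA · BC = 3721/579]
2. E_y = 3515/579  [EC · AB = -1574/193 ∩ EA · BC = 3721/579]
   → E = (-812/579, 3515/579)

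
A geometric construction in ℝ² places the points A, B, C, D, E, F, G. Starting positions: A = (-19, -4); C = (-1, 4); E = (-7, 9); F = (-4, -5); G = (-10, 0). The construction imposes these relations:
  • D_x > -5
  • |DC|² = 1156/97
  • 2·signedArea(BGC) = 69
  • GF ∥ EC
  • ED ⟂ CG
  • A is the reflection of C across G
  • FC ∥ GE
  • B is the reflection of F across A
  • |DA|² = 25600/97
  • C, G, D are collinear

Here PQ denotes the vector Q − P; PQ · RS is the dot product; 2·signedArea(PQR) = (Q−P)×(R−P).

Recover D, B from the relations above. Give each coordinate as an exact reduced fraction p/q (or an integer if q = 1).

B = (-34, -3)
D = (-403/97, 252/97)

1. D_x = -403/97  [C, G, D are collinear ∩ ED ⟂ CG]
2. D_y = 252/97  [C, G, D are collinear ∩ ED ⟂ CG]
   → D = (-403/97, 252/97)
3. B_x = -34  [B is the reflection of F across A]
4. B_y = -3  [B is the reflection of F across A]
   → B = (-34, -3)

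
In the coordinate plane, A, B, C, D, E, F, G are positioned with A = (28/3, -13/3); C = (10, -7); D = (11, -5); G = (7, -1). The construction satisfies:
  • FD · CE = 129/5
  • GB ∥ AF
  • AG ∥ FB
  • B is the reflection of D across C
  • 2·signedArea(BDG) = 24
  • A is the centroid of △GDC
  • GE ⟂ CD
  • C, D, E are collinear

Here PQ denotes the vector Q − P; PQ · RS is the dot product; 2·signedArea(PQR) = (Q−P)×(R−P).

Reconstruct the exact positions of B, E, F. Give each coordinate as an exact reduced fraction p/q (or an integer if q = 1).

1. B_x = 9  [B is the reflection of D across C]
2. B_y = -9  [B is the reflection of D across C]
   → B = (9, -9)
3. E_x = 59/5  [C, D, E are collinear ∩ GE ⟂ CD]
4. E_y = -17/5  [C, D, E are collinear ∩ GE ⟂ CD]
   → E = (59/5, -17/5)
5. F_x = 34/3  [AG ∥ FB ∩ GB ∥ AF]
6. F_y = -37/3  [AG ∥ FB ∩ GB ∥ AF]
   → F = (34/3, -37/3)

B = (9, -9)
E = (59/5, -17/5)
F = (34/3, -37/3)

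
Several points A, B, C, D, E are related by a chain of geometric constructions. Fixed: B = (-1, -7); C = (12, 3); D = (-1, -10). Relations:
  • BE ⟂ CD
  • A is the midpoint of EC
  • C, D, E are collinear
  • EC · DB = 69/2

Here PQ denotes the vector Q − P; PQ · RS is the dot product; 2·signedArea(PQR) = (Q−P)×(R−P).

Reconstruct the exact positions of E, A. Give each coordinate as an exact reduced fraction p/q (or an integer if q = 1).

1. E_x = 1/2  [C, D, E are collinear ∩ BE ⟂ CD]
2. E_y = -17/2  [C, D, E are collinear ∩ BE ⟂ CD]
   → E = (1/2, -17/2)
3. A_x = 25/4  [A is the midpoint of EC]
4. A_y = -11/4  [A is the midpoint of EC]
   → A = (25/4, -11/4)

A = (25/4, -11/4)
E = (1/2, -17/2)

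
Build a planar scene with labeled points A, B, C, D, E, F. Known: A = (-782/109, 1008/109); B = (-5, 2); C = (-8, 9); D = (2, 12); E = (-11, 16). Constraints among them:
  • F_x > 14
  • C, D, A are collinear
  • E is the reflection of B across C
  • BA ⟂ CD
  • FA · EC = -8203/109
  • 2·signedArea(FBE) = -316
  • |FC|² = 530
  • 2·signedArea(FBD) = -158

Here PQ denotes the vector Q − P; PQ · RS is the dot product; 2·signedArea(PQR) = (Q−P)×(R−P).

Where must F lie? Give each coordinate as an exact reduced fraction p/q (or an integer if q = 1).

F = (15, 8)

1. F_x = 15  [FA · EC = -8203/109 ∩ 2·signedArea(FBD) = -158]
2. F_y = 8  [FA · EC = -8203/109 ∩ 2·signedArea(FBD) = -158]
   → F = (15, 8)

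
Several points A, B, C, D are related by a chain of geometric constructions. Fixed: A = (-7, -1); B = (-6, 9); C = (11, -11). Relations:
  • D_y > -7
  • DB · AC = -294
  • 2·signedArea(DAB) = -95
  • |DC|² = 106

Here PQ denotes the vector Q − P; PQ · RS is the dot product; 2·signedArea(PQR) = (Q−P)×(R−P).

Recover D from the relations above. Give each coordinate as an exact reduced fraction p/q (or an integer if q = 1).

1. D_x = 2  [DB · AC = -294 ∩ 2·signedArea(DAB) = -95]
2. D_y = -6  [DB · AC = -294 ∩ 2·signedArea(DAB) = -95]
   → D = (2, -6)

D = (2, -6)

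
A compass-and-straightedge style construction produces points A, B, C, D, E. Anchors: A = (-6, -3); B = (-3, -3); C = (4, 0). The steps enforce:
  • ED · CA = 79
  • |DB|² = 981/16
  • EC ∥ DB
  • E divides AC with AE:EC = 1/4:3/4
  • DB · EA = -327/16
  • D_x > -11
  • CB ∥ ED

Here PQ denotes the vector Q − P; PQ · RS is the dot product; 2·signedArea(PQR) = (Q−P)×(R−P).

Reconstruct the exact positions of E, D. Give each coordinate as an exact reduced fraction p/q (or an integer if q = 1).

D = (-21/2, -21/4)
E = (-7/2, -9/4)

1. E_x = -7/2  [E divides AC with AE:EC = 1/4:3/4]
2. E_y = -9/4  [E divides AC with AE:EC = 1/4:3/4]
   → E = (-7/2, -9/4)
3. D_x = -21/2  [EC ∥ DB ∩ CB ∥ ED]
4. D_y = -21/4  [EC ∥ DB ∩ CB ∥ ED]
   → D = (-21/2, -21/4)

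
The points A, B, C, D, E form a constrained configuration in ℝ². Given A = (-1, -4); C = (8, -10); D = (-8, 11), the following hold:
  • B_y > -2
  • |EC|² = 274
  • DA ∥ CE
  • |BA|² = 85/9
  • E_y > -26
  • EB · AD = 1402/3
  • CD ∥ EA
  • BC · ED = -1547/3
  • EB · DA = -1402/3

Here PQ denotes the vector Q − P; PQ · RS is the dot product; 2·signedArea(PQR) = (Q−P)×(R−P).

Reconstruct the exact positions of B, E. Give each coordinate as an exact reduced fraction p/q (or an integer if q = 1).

1. E_x = 15  [CD ∥ EA ∩ DA ∥ CE]
2. E_y = -25  [CD ∥ EA ∩ DA ∥ CE]
   → E = (15, -25)
3. B_x = -1/3  [BC · ED = -1547/3 ∩ EB · AD = 1402/3]
4. B_y = -1  [BC · ED = -1547/3 ∩ EB · AD = 1402/3]
   → B = (-1/3, -1)

B = (-1/3, -1)
E = (15, -25)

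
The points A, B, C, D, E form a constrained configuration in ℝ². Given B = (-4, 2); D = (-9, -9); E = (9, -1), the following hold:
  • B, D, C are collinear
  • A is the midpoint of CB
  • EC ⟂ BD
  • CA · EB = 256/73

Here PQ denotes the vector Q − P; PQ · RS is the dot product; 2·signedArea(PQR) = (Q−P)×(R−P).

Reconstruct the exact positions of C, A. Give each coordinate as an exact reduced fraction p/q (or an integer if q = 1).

A = (-252/73, 234/73)
C = (-212/73, 322/73)

1. C_x = -212/73  [B, D, C are collinear ∩ EC ⟂ BD]
2. C_y = 322/73  [B, D, C are collinear ∩ EC ⟂ BD]
   → C = (-212/73, 322/73)
3. A_x = -252/73  [A is the midpoint of CB]
4. A_y = 234/73  [A is the midpoint of CB]
   → A = (-252/73, 234/73)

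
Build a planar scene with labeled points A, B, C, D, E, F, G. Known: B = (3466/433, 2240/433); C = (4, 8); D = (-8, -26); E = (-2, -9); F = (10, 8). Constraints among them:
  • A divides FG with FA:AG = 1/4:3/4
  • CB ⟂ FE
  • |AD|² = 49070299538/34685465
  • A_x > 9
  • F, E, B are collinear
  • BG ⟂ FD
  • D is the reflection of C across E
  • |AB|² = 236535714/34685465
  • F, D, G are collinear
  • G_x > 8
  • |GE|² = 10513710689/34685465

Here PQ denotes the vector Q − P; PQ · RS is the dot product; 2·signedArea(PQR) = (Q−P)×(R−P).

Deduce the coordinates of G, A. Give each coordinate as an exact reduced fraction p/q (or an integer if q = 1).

A = (768893/80105, 580099/80105)
G = (672422/80105, 397876/80105)

1. G_x = 672422/80105  [F, D, G are collinear ∩ BG ⟂ FD]
2. G_y = 397876/80105  [F, D, G are collinear ∩ BG ⟂ FD]
   → G = (672422/80105, 397876/80105)
3. A_x = 768893/80105  [A divides FG with FA:AG = 1/4:3/4]
4. A_y = 580099/80105  [A divides FG with FA:AG = 1/4:3/4]
   → A = (768893/80105, 580099/80105)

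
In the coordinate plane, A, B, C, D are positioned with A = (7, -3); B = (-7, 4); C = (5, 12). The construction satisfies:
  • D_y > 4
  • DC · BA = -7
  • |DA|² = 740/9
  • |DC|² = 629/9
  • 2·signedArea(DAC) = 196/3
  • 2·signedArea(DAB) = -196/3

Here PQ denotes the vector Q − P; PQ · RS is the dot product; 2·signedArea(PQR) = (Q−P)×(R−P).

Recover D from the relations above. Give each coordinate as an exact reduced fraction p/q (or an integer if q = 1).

D = (5/3, 13/3)

1. D_x = 5/3  [2·signedArea(DAC) = 196/3 ∩ 2·signedArea(DAB) = -196/3]
2. D_y = 13/3  [2·signedArea(DAC) = 196/3 ∩ 2·signedArea(DAB) = -196/3]
   → D = (5/3, 13/3)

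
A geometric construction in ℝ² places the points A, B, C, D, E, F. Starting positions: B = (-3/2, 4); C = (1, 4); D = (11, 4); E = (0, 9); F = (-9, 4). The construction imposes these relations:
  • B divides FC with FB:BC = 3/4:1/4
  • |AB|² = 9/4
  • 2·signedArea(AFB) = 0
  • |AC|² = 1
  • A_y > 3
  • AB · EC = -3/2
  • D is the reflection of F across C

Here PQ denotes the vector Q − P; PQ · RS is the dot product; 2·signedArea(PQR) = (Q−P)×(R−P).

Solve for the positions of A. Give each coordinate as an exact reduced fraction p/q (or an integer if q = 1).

A = (0, 4)

1. A_x = 0  [2·signedArea(AFB) = 0 ∩ AB · EC = -3/2]
2. A_y = 4  [2·signedArea(AFB) = 0 ∩ AB · EC = -3/2]
   → A = (0, 4)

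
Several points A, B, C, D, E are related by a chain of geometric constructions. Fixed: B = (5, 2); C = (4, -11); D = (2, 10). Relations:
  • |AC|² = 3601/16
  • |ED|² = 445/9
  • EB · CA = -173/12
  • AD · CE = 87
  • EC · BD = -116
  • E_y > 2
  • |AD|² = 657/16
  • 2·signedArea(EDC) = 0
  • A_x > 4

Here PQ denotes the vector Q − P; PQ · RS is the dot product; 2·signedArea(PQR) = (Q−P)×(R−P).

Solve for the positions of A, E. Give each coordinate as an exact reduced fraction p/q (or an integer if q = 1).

A = (17/4, 4)
E = (8/3, 3)

1. E_x = 8/3  [2·signedArea(EDC) = 0 ∩ EC · BD = -116]
2. E_y = 3  [2·signedArea(EDC) = 0 ∩ EC · BD = -116]
   → E = (8/3, 3)
3. A_x = 17/4  [AD · CE = 87 ∩ EB · CA = -173/12]
4. A_y = 4  [AD · CE = 87 ∩ EB · CA = -173/12]
   → A = (17/4, 4)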